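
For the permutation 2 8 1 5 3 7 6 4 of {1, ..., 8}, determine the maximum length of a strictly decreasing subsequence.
4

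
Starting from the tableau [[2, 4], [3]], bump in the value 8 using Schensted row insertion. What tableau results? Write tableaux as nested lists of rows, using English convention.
[[2, 4, 8], [3]]

8 is larger than every entry of row 1, so it is appended to row 1. The new tableau is [[2, 4, 8], [3]].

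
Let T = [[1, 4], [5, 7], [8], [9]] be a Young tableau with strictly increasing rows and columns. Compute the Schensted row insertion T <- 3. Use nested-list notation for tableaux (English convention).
In row 1, 3 replaces 4 (the leftmost entry greater than 3); 4 is bumped to row 2. In row 2, 4 replaces 5 (the leftmost entry greater than 4); 5 is bumped to row 3. In row 3, 5 replaces 8 (the leftmost entry greater than 5); 8 is bumped to row 4. In row 4, 8 replaces 9 (the leftmost entry greater than 8); 9 is bumped to row 5. 9 starts a new row 5. The new tableau is [[1, 3], [4, 7], [5], [8], [9]].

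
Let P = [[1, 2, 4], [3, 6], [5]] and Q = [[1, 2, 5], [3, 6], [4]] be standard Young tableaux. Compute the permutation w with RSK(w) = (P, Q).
Reverse the RSK construction: for i from n down to 1, find the cell of Q containing i, remove the entry at that cell from P, and reverse-bump it up through P; the value ejected from row 1 is w(i).

Step i=6: Q has 6 at row 2, column 2; remove 6 from row 2 of P and reverse-bump: 6 enters row 1 and ejects 4. So w(6) = 4. P is now [[1, 2, 6], [3], [5]].
Step i=5: Q has 5 at row 1, column 3; remove that cell from P, ejecting 6. So w(5) = 6. P is now [[1, 2], [3], [5]].
Step i=4: Q has 4 at row 3, column 1; remove 5 from row 3 of P and reverse-bump: 5 enters row 2 and ejects 3; 3 enters row 1 and ejects 2. So w(4) = 2. P is now [[1, 3], [5]].
Step i=3: Q has 3 at row 2, column 1; remove 5 from row 2 of P and reverse-bump: 5 enters row 1 and ejects 3. So w(3) = 3. P is now [[1, 5]].
Step i=2: Q has 2 at row 1, column 2; remove that cell from P, ejecting 5. So w(2) = 5. P is now [[1]].
Step i=1: Q has 1 at row 1, column 1; remove that cell from P, ejecting 1. So w(1) = 1. P is now [].

So w = 1 5 3 2 6 4.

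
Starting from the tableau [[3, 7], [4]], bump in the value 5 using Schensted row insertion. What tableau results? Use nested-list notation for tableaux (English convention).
In row 1, 5 replaces 7 (the leftmost entry greater than 5); 7 is bumped to row 2. 7 is appended to row 2. The new tableau is [[3, 5], [4, 7]].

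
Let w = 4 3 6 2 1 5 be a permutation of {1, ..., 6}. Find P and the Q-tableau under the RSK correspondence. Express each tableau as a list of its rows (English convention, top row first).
P = [[1, 5], [2, 6], [3], [4]], Q = [[1, 3], [2, 6], [4], [5]]

Insert each entry of the permutation into P by Schensted row insertion, recording in Q the position of each new cell.

Insert 4: appended to row 1. P = [[4]], Q = [[1]].
Insert 3: 3 bumps 4 from row 1; 4 starts row 2. P = [[3], [4]], Q = [[1], [2]].
Insert 6: appended to row 1. P = [[3, 6], [4]], Q = [[1, 3], [2]].
Insert 2: 2 bumps 3 from row 1; 3 bumps 4 from row 2; 4 starts row 3. P = [[2, 6], [3], [4]], Q = [[1, 3], [2], [4]].
Insert 1: 1 bumps 2 from row 1; 2 bumps 3 from row 2; 3 bumps 4 from row 3; 4 starts row 4. P = [[1, 6], [2], [3], [4]], Q = [[1, 3], [2], [4], [5]].
Insert 5: 5 bumps 6 from row 1; 6 appends to row 2. P = [[1, 5], [2, 6], [3], [4]], Q = [[1, 3], [2, 6], [4], [5]].

So P = [[1, 5], [2, 6], [3], [4]], Q = [[1, 3], [2, 6], [4], [5]].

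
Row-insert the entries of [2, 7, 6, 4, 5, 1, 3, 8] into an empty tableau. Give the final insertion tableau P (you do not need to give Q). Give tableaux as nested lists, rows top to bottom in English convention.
P = [[1, 3, 5, 8], [2, 4], [6], [7]]

Insert 2: appended to row 1. P = [[2]].
Insert 7: appended to row 1. P = [[2, 7]].
Insert 6: 6 bumps 7 from row 1; 7 starts row 2. P = [[2, 6], [7]].
Insert 4: 4 bumps 6 from row 1; 6 bumps 7 from row 2; 7 starts row 3. P = [[2, 4], [6], [7]].
Insert 5: appended to row 1. P = [[2, 4, 5], [6], [7]].
Insert 1: 1 bumps 2 from row 1; 2 bumps 6 from row 2; 6 bumps 7 from row 3; 7 starts row 4. P = [[1, 4, 5], [2], [6], [7]].
Insert 3: 3 bumps 4 from row 1; 4 appends to row 2. P = [[1, 3, 5], [2, 4], [6], [7]].
Insert 8: appended to row 1. P = [[1, 3, 5, 8], [2, 4], [6], [7]].

So P = [[1, 3, 5, 8], [2, 4], [6], [7]].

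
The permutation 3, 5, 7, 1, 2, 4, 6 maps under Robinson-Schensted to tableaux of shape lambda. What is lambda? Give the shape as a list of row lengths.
[4, 3]

Row-insert each entry into an empty tableau.

After inserting 3: P = [[3]].
After inserting 5: P = [[3, 5]].
After inserting 7: P = [[3, 5, 7]].
After inserting 1: P = [[1, 5, 7], [3]].
After inserting 2: P = [[1, 2, 7], [3, 5]].
After inserting 4: P = [[1, 2, 4], [3, 5, 7]].
After inserting 6: P = [[1, 2, 4, 6], [3, 5, 7]].

The final insertion tableau P = [[1, 2, 4, 6], [3, 5, 7]] has shape [4, 3].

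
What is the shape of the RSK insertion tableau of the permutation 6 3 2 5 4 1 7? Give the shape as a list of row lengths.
[3, 2, 1, 1]

Row-insert each entry into an empty tableau.

After inserting 6: P = [[6]].
After inserting 3: P = [[3], [6]].
After inserting 2: P = [[2], [3], [6]].
After inserting 5: P = [[2, 5], [3], [6]].
After inserting 4: P = [[2, 4], [3, 5], [6]].
After inserting 1: P = [[1, 4], [2, 5], [3], [6]].
After inserting 7: P = [[1, 4, 7], [2, 5], [3], [6]].

The final insertion tableau P = [[1, 4, 7], [2, 5], [3], [6]] has shape [3, 2, 1, 1].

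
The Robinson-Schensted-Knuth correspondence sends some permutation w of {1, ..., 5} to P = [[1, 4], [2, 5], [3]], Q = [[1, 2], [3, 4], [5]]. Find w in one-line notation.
Reverse the RSK construction: for i from n down to 1, find the cell of Q containing i, remove the entry at that cell from P, and reverse-bump it up through P; the value ejected from row 1 is w(i).

Step i=5: Q has 5 at row 3, column 1; remove 3 from row 3 of P and reverse-bump: 3 enters row 2 and ejects 2; 2 enters row 1 and ejects 1. So w(5) = 1. P is now [[2, 4], [3, 5]].
Step i=4: Q has 4 at row 2, column 2; remove 5 from row 2 of P and reverse-bump: 5 enters row 1 and ejects 4. So w(4) = 4. P is now [[2, 5], [3]].
Step i=3: Q has 3 at row 2, column 1; remove 3 from row 2 of P and reverse-bump: 3 enters row 1 and ejects 2. So w(3) = 2. P is now [[3, 5]].
Step i=2: Q has 2 at row 1, column 2; remove that cell from P, ejecting 5. So w(2) = 5. P is now [[3]].
Step i=1: Q has 1 at row 1, column 1; remove that cell from P, ejecting 3. So w(1) = 3. P is now [].

So w = 3 5 2 4 1.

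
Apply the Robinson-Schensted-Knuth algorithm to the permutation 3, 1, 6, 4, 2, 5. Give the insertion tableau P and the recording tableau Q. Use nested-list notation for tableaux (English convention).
P = [[1, 2, 5], [3, 4], [6]], Q = [[1, 3, 6], [2, 4], [5]]

Insert each entry of the permutation into P by Schensted row insertion, recording in Q the position of each new cell.

Insert 3: appended to row 1. P = [[3]].
Insert 1: 1 bumps 3 from row 1; 3 starts row 2. P = [[1], [3]].
Insert 6: appended to row 1. P = [[1, 6], [3]].
Insert 4: 4 bumps 6 from row 1; 6 appends to row 2. P = [[1, 4], [3, 6]].
Insert 2: 2 bumps 4 from row 1; 4 bumps 6 from row 2; 6 starts row 3. P = [[1, 2], [3, 4], [6]].
Insert 5: appended to row 1. P = [[1, 2, 5], [3, 4], [6]].

So P = [[1, 2, 5], [3, 4], [6]], Q = [[1, 3, 6], [2, 4], [5]].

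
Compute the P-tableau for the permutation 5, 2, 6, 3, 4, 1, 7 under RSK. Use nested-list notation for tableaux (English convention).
After inserting 5: P = [[5]].
After inserting 2: P = [[2], [5]].
After inserting 6: P = [[2, 6], [5]].
After inserting 3: P = [[2, 3], [5, 6]].
After inserting 4: P = [[2, 3, 4], [5, 6]].
After inserting 1: P = [[1, 3, 4], [2, 6], [5]].
After inserting 7: P = [[1, 3, 4, 7], [2, 6], [5]].

So P = [[1, 3, 4, 7], [2, 6], [5]].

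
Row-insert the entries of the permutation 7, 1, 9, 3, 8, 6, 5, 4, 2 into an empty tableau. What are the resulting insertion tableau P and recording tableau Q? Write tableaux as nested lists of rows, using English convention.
Insert each entry of the permutation into P by Schensted row insertion, recording in Q the position of each new cell.

Insert 7: appended to row 1. P = [[7]], Q = [[1]].
Insert 1: 1 bumps 7 from row 1; 7 starts row 2. P = [[1], [7]], Q = [[1], [2]].
Insert 9: appended to row 1. P = [[1, 9], [7]], Q = [[1, 3], [2]].
Insert 3: 3 bumps 9 from row 1; 9 appends to row 2. P = [[1, 3], [7, 9]], Q = [[1, 3], [2, 4]].
Insert 8: appended to row 1. P = [[1, 3, 8], [7, 9]], Q = [[1, 3, 5], [2, 4]].
Insert 6: 6 bumps 8 from row 1; 8 bumps 9 from row 2; 9 starts row 3. P = [[1, 3, 6], [7, 8], [9]], Q = [[1, 3, 5], [2, 4], [6]].
Insert 5: 5 bumps 6 from row 1; 6 bumps 7 from row 2; 7 bumps 9 from row 3; 9 starts row 4. P = [[1, 3, 5], [6, 8], [7], [9]], Q = [[1, 3, 5], [2, 4], [6], [7]].
Insert 4: 4 bumps 5 from row 1; 5 bumps 6 from row 2; 6 bumps 7 from row 3; 7 bumps 9 from row 4; 9 starts row 5. P = [[1, 3, 4], [5, 8], [6], [7], [9]], Q = [[1, 3, 5], [2, 4], [6], [7], [8]].
Insert 2: 2 bumps 3 from row 1; 3 bumps 5 from row 2; 5 bumps 6 from row 3; 6 bumps 7 from row 4; 7 bumps 9 from row 5; 9 starts row 6. P = [[1, 2, 4], [3, 8], [5], [6], [7], [9]], Q = [[1, 3, 5], [2, 4], [6], [7], [8], [9]].

So P = [[1, 2, 4], [3, 8], [5], [6], [7], [9]], Q = [[1, 3, 5], [2, 4], [6], [7], [8], [9]].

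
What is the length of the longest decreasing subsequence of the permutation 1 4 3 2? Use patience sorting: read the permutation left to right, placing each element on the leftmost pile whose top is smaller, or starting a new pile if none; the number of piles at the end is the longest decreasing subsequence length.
1: new pile. tops = [1]
4: onto pile 1 (replacing 1). tops = [4]
3: new pile. tops = [4, 3]
2: new pile. tops = [4, 3, 2]

3 piles, so the longest decreasing subsequence has length 3.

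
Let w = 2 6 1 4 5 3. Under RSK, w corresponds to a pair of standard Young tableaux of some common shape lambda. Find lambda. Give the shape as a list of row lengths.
[3, 2, 1]

RSK row insertion gives P = [[1, 3, 5], [2, 4], [6]], which has shape [3, 2, 1].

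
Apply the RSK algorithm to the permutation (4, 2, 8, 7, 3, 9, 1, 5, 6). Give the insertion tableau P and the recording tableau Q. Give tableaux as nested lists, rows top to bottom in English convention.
P = [[1, 3, 5, 6], [2, 7, 9], [4], [8]], Q = [[1, 3, 6, 9], [2, 4, 8], [5], [7]]

Insert each entry of the permutation into P by Schensted row insertion, recording in Q the position of each new cell.

Insert 4: appended to row 1. P = [[4]].
Insert 2: 2 bumps 4 from row 1; 4 starts row 2. P = [[2], [4]].
Insert 8: appended to row 1. P = [[2, 8], [4]].
Insert 7: 7 bumps 8 from row 1; 8 appends to row 2. P = [[2, 7], [4, 8]].
Insert 3: 3 bumps 7 from row 1; 7 bumps 8 from row 2; 8 starts row 3. P = [[2, 3], [4, 7], [8]].
Insert 9: appended to row 1. P = [[2, 3, 9], [4, 7], [8]].
Insert 1: 1 bumps 2 from row 1; 2 bumps 4 from row 2; 4 bumps 8 from row 3; 8 starts row 4. P = [[1, 3, 9], [2, 7], [4], [8]].
Insert 5: 5 bumps 9 from row 1; 9 appends to row 2. P = [[1, 3, 5], [2, 7, 9], [4], [8]].
Insert 6: appended to row 1. P = [[1, 3, 5, 6], [2, 7, 9], [4], [8]].

So P = [[1, 3, 5, 6], [2, 7, 9], [4], [8]], Q = [[1, 3, 6, 9], [2, 4, 8], [5], [7]].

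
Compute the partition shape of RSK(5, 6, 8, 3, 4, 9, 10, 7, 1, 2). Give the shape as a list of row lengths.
[5, 3, 2]

Row-insert each entry into an empty tableau.

After inserting 5: P = [[5]].
After inserting 6: P = [[5, 6]].
After inserting 8: P = [[5, 6, 8]].
After inserting 3: P = [[3, 6, 8], [5]].
After inserting 4: P = [[3, 4, 8], [5, 6]].
After inserting 9: P = [[3, 4, 8, 9], [5, 6]].
After inserting 10: P = [[3, 4, 8, 9, 10], [5, 6]].
After inserting 7: P = [[3, 4, 7, 9, 10], [5, 6, 8]].
After inserting 1: P = [[1, 4, 7, 9, 10], [3, 6, 8], [5]].
After inserting 2: P = [[1, 2, 7, 9, 10], [3, 4, 8], [5, 6]].

The final insertion tableau P = [[1, 2, 7, 9, 10], [3, 4, 8], [5, 6]] has shape [5, 3, 2].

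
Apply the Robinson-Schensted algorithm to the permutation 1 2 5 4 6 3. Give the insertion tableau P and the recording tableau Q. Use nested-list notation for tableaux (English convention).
Insert each entry of the permutation into P by Schensted row insertion, recording in Q the position of each new cell.

Insert 1: appended to row 1. P = [[1]], Q = [[1]].
Insert 2: appended to row 1. P = [[1, 2]], Q = [[1, 2]].
Insert 5: appended to row 1. P = [[1, 2, 5]], Q = [[1, 2, 3]].
Insert 4: 4 bumps 5 from row 1; 5 starts row 2. P = [[1, 2, 4], [5]], Q = [[1, 2, 3], [4]].
Insert 6: appended to row 1. P = [[1, 2, 4, 6], [5]], Q = [[1, 2, 3, 5], [4]].
Insert 3: 3 bumps 4 from row 1; 4 bumps 5 from row 2; 5 starts row 3. P = [[1, 2, 3, 6], [4], [5]], Q = [[1, 2, 3, 5], [4], [6]].

So P = [[1, 2, 3, 6], [4], [5]], Q = [[1, 2, 3, 5], [4], [6]].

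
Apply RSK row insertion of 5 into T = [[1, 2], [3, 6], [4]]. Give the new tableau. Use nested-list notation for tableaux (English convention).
[[1, 2, 5], [3, 6], [4]]

5 is larger than every entry of row 1, so it is appended to row 1. The new tableau is [[1, 2, 5], [3, 6], [4]].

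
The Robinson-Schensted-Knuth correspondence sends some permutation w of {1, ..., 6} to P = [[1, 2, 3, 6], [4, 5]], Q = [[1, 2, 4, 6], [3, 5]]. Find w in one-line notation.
Reverse the RSK construction: for i from n down to 1, find the cell of Q containing i, remove the entry at that cell from P, and reverse-bump it up through P; the value ejected from row 1 is w(i).

Step i=6: Q has 6 at row 1, column 4; remove that cell from P, ejecting 6. So w(6) = 6. P is now [[1, 2, 3], [4, 5]].
Step i=5: Q has 5 at row 2, column 2; remove 5 from row 2 of P and reverse-bump: 5 enters row 1 and ejects 3. So w(5) = 3. P is now [[1, 2, 5], [4]].
Step i=4: Q has 4 at row 1, column 3; remove that cell from P, ejecting 5. So w(4) = 5. P is now [[1, 2], [4]].
Step i=3: Q has 3 at row 2, column 1; remove 4 from row 2 of P and reverse-bump: 4 enters row 1 and ejects 2. So w(3) = 2. P is now [[1, 4]].
Step i=2: Q has 2 at row 1, column 2; remove that cell from P, ejecting 4. So w(2) = 4. P is now [[1]].
Step i=1: Q has 1 at row 1, column 1; remove that cell from P, ejecting 1. So w(1) = 1. P is now [].

So w = 1 4 2 5 3 6.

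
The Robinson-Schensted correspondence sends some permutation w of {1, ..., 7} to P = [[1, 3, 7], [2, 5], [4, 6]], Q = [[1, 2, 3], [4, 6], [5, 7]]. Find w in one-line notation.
4 6 7 2 1 5 3

Reverse the RSK construction: for i from n down to 1, find the cell of Q containing i, remove the entry at that cell from P, and reverse-bump it up through P; the value ejected from row 1 is w(i).

Step i=7: Q has 7 at row 3, column 2; remove 6 from row 3 of P and reverse-bump: 6 enters row 2 and ejects 5; 5 enters row 1 and ejects 3. So w(7) = 3. P is now [[1, 5, 7], [2, 6], [4]].
Step i=6: Q has 6 at row 2, column 2; remove 6 from row 2 of P and reverse-bump: 6 enters row 1 and ejects 5. So w(6) = 5. P is now [[1, 6, 7], [2], [4]].
Step i=5: Q has 5 at row 3, column 1; remove 4 from row 3 of P and reverse-bump: 4 enters row 2 and ejects 2; 2 enters row 1 and ejects 1. So w(5) = 1. P is now [[2, 6, 7], [4]].
Step i=4: Q has 4 at row 2, column 1; remove 4 from row 2 of P and reverse-bump: 4 enters row 1 and ejects 2. So w(4) = 2. P is now [[4, 6, 7]].
Step i=3: Q has 3 at row 1, column 3; remove that cell from P, ejecting 7. So w(3) = 7. P is now [[4, 6]].
Step i=2: Q has 2 at row 1, column 2; remove that cell from P, ejecting 6. So w(2) = 6. P is now [[4]].
Step i=1: Q has 1 at row 1, column 1; remove that cell from P, ejecting 4. So w(1) = 4. P is now [].

So w = 4 6 7 2 1 5 3.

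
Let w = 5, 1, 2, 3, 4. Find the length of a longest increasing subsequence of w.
4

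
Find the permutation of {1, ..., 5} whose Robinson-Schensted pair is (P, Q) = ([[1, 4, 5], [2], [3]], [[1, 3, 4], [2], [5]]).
3 2 4 5 1

Reverse the RSK construction: for i from n down to 1, find the cell of Q containing i, remove the entry at that cell from P, and reverse-bump it up through P; the value ejected from row 1 is w(i).

Step i=5: Q has 5 at row 3, column 1; remove 3 from row 3 of P and reverse-bump: 3 enters row 2 and ejects 2; 2 enters row 1 and ejects 1. So w(5) = 1. P is now [[2, 4, 5], [3]].
Step i=4: Q has 4 at row 1, column 3; remove that cell from P, ejecting 5. So w(4) = 5. P is now [[2, 4], [3]].
Step i=3: Q has 3 at row 1, column 2; remove that cell from P, ejecting 4. So w(3) = 4. P is now [[2], [3]].
Step i=2: Q has 2 at row 2, column 1; remove 3 from row 2 of P and reverse-bump: 3 enters row 1 and ejects 2. So w(2) = 2. P is now [[3]].
Step i=1: Q has 1 at row 1, column 1; remove that cell from P, ejecting 3. So w(1) = 3. P is now [].

So w = 3 2 4 5 1.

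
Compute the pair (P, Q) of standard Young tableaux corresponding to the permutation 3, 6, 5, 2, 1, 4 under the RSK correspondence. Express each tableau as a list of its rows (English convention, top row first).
Insert each entry of the permutation into P by Schensted row insertion, recording in Q the position of each new cell.

Insert 3: appended to row 1. P = [[3]], Q = [[1]].
Insert 6: appended to row 1. P = [[3, 6]], Q = [[1, 2]].
Insert 5: 5 bumps 6 from row 1; 6 starts row 2. P = [[3, 5], [6]], Q = [[1, 2], [3]].
Insert 2: 2 bumps 3 from row 1; 3 bumps 6 from row 2; 6 starts row 3. P = [[2, 5], [3], [6]], Q = [[1, 2], [3], [4]].
Insert 1: 1 bumps 2 from row 1; 2 bumps 3 from row 2; 3 bumps 6 from row 3; 6 starts row 4. P = [[1, 5], [2], [3], [6]], Q = [[1, 2], [3], [4], [5]].
Insert 4: 4 bumps 5 from row 1; 5 appends to row 2. P = [[1, 4], [2, 5], [3], [6]], Q = [[1, 2], [3, 6], [4], [5]].

So P = [[1, 4], [2, 5], [3], [6]], Q = [[1, 2], [3, 6], [4], [5]].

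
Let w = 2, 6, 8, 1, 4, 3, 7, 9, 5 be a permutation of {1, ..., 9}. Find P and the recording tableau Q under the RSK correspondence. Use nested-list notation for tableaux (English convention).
P = [[1, 3, 5, 9], [2, 4, 7], [6, 8]], Q = [[1, 2, 3, 8], [4, 5, 7], [6, 9]]

Insert each entry of the permutation into P by Schensted row insertion, recording in Q the position of each new cell.

Insert 2: appended to row 1. P = [[2]].
Insert 6: appended to row 1. P = [[2, 6]].
Insert 8: appended to row 1. P = [[2, 6, 8]].
Insert 1: 1 bumps 2 from row 1; 2 starts row 2. P = [[1, 6, 8], [2]].
Insert 4: 4 bumps 6 from row 1; 6 appends to row 2. P = [[1, 4, 8], [2, 6]].
Insert 3: 3 bumps 4 from row 1; 4 bumps 6 from row 2; 6 starts row 3. P = [[1, 3, 8], [2, 4], [6]].
Insert 7: 7 bumps 8 from row 1; 8 appends to row 2. P = [[1, 3, 7], [2, 4, 8], [6]].
Insert 9: appended to row 1. P = [[1, 3, 7, 9], [2, 4, 8], [6]].
Insert 5: 5 bumps 7 from row 1; 7 bumps 8 from row 2; 8 appends to row 3. P = [[1, 3, 5, 9], [2, 4, 7], [6, 8]].

So P = [[1, 3, 5, 9], [2, 4, 7], [6, 8]], Q = [[1, 2, 3, 8], [4, 5, 7], [6, 9]].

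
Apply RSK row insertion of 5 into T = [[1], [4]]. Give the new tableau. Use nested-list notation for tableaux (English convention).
[[1, 5], [4]]

5 is larger than every entry of row 1, so it is appended to row 1. The new tableau is [[1, 5], [4]].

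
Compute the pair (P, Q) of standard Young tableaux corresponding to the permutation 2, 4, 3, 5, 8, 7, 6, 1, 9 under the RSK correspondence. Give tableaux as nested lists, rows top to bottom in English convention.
P = [[1, 3, 5, 6, 9], [2, 7], [4], [8]], Q = [[1, 2, 4, 5, 9], [3, 6], [7], [8]]

Insert each entry of the permutation into P by Schensted row insertion, recording in Q the position of each new cell.

Insert 2: appended to row 1. P = [[2]].
Insert 4: appended to row 1. P = [[2, 4]].
Insert 3: 3 bumps 4 from row 1; 4 starts row 2. P = [[2, 3], [4]].
Insert 5: appended to row 1. P = [[2, 3, 5], [4]].
Insert 8: appended to row 1. P = [[2, 3, 5, 8], [4]].
Insert 7: 7 bumps 8 from row 1; 8 appends to row 2. P = [[2, 3, 5, 7], [4, 8]].
Insert 6: 6 bumps 7 from row 1; 7 bumps 8 from row 2; 8 starts row 3. P = [[2, 3, 5, 6], [4, 7], [8]].
Insert 1: 1 bumps 2 from row 1; 2 bumps 4 from row 2; 4 bumps 8 from row 3; 8 starts row 4. P = [[1, 3, 5, 6], [2, 7], [4], [8]].
Insert 9: appended to row 1. P = [[1, 3, 5, 6, 9], [2, 7], [4], [8]].

So P = [[1, 3, 5, 6, 9], [2, 7], [4], [8]], Q = [[1, 2, 4, 5, 9], [3, 6], [7], [8]].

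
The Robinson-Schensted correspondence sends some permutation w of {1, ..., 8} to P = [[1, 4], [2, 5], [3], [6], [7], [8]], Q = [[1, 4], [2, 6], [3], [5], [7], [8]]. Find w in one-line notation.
Reverse the RSK construction: for i from n down to 1, find the cell of Q containing i, remove the entry at that cell from P, and reverse-bump it up through P; the value ejected from row 1 is w(i).

Step i=8: Q has 8 at row 6, column 1; remove 8 from row 6 of P and reverse-bump: 8 enters row 5 and ejects 7; 7 enters row 4 and ejects 6; 6 enters row 3 and ejects 3; 3 enters row 2 and ejects 2; 2 enters row 1 and ejects 1. So w(8) = 1. P is now [[2, 4], [3, 5], [6], [7], [8]].
Step i=7: Q has 7 at row 5, column 1; remove 8 from row 5 of P and reverse-bump: 8 enters row 4 and ejects 7; 7 enters row 3 and ejects 6; 6 enters row 2 and ejects 5; 5 enters row 1 and ejects 4. So w(7) = 4. P is now [[2, 5], [3, 6], [7], [8]].
Step i=6: Q has 6 at row 2, column 2; remove 6 from row 2 of P and reverse-bump: 6 enters row 1 and ejects 5. So w(6) = 5. P is now [[2, 6], [3], [7], [8]].
Step i=5: Q has 5 at row 4, column 1; remove 8 from row 4 of P and reverse-bump: 8 enters row 3 and ejects 7; 7 enters row 2 and ejects 3; 3 enters row 1 and ejects 2. So w(5) = 2. P is now [[3, 6], [7], [8]].
Step i=4: Q has 4 at row 1, column 2; remove that cell from P, ejecting 6. So w(4) = 6. P is now [[3], [7], [8]].
Step i=3: Q has 3 at row 3, column 1; remove 8 from row 3 of P and reverse-bump: 8 enters row 2 and ejects 7; 7 enters row 1 and ejects 3. So w(3) = 3. P is now [[7], [8]].
Step i=2: Q has 2 at row 2, column 1; remove 8 from row 2 of P and reverse-bump: 8 enters row 1 and ejects 7. So w(2) = 7. P is now [[8]].
Step i=1: Q has 1 at row 1, column 1; remove that cell from P, ejecting 8. So w(1) = 8. P is now [].

So w = 8 7 3 6 2 5 4 1.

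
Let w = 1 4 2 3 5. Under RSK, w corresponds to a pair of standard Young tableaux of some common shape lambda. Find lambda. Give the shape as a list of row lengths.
Row-insert each entry into an empty tableau.

After inserting 1: P = [[1]].
After inserting 4: P = [[1, 4]].
After inserting 2: P = [[1, 2], [4]].
After inserting 3: P = [[1, 2, 3], [4]].
After inserting 5: P = [[1, 2, 3, 5], [4]].

The final insertion tableau P = [[1, 2, 3, 5], [4]] has shape [4, 1].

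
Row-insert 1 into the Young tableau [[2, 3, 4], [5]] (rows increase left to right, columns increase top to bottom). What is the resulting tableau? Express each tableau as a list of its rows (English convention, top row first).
In row 1, 1 replaces 2 (the leftmost entry greater than 1); 2 is bumped to row 2. In row 2, 2 replaces 5 (the leftmost entry greater than 2); 5 is bumped to row 3. 5 starts a new row 3. The new tableau is [[1, 3, 4], [2], [5]].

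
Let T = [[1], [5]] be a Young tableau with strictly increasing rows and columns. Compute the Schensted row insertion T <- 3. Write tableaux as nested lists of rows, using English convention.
[[1, 3], [5]]

3 is larger than every entry of row 1, so it is appended to row 1. The new tableau is [[1, 3], [5]].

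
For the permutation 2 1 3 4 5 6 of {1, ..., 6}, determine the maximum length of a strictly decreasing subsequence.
2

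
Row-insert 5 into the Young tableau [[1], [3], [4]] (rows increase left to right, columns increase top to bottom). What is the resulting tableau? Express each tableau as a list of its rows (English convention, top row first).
5 is larger than every entry of row 1, so it is appended to row 1. The new tableau is [[1, 5], [3], [4]].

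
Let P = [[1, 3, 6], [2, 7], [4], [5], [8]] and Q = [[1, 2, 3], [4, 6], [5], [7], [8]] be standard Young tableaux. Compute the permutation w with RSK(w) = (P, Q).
Reverse the RSK construction: for i from n down to 1, find the cell of Q containing i, remove the entry at that cell from P, and reverse-bump it up through P; the value ejected from row 1 is w(i).

Step i=8: Q has 8 at row 5, column 1; remove 8 from row 5 of P and reverse-bump: 8 enters row 4 and ejects 5; 5 enters row 3 and ejects 4; 4 enters row 2 and ejects 2; 2 enters row 1 and ejects 1. So w(8) = 1. P is now [[2, 3, 6], [4, 7], [5], [8]].
Step i=7: Q has 7 at row 4, column 1; remove 8 from row 4 of P and reverse-bump: 8 enters row 3 and ejects 5; 5 enters row 2 and ejects 4; 4 enters row 1 and ejects 3. So w(7) = 3. P is now [[2, 4, 6], [5, 7], [8]].
Step i=6: Q has 6 at row 2, column 2; remove 7 from row 2 of P and reverse-bump: 7 enters row 1 and ejects 6. So w(6) = 6. P is now [[2, 4, 7], [5], [8]].
Step i=5: Q has 5 at row 3, column 1; remove 8 from row 3 of P and reverse-bump: 8 enters row 2 and ejects 5; 5 enters row 1 and ejects 4. So w(5) = 4. P is now [[2, 5, 7], [8]].
Step i=4: Q has 4 at row 2, column 1; remove 8 from row 2 of P and reverse-bump: 8 enters row 1 and ejects 7. So w(4) = 7. P is now [[2, 5, 8]].
Step i=3: Q has 3 at row 1, column 3; remove that cell from P, ejecting 8. So w(3) = 8. P is now [[2, 5]].
Step i=2: Q has 2 at row 1, column 2; remove that cell from P, ejecting 5. So w(2) = 5. P is now [[2]].
Step i=1: Q has 1 at row 1, column 1; remove that cell from P, ejecting 2. So w(1) = 2. P is now [].

So w = 2 5 8 7 4 6 3 1.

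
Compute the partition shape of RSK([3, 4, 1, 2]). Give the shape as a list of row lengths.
[2, 2]

Row-insert each entry into an empty tableau.

After inserting 3: P = [[3]].
After inserting 4: P = [[3, 4]].
After inserting 1: P = [[1, 4], [3]].
After inserting 2: P = [[1, 2], [3, 4]].

The final insertion tableau P = [[1, 2], [3, 4]] has shape [2, 2].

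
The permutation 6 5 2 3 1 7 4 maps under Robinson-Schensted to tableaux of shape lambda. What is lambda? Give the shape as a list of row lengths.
[3, 2, 1, 1]

Row-insert each entry into an empty tableau.

After inserting 6: P = [[6]].
After inserting 5: P = [[5], [6]].
After inserting 2: P = [[2], [5], [6]].
After inserting 3: P = [[2, 3], [5], [6]].
After inserting 1: P = [[1, 3], [2], [5], [6]].
After inserting 7: P = [[1, 3, 7], [2], [5], [6]].
After inserting 4: P = [[1, 3, 4], [2, 7], [5], [6]].

The final insertion tableau P = [[1, 3, 4], [2, 7], [5], [6]] has shape [3, 2, 1, 1].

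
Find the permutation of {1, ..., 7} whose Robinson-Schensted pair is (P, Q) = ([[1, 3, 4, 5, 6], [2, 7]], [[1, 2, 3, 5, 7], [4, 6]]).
2 3 4 1 7 5 6

Reverse the RSK construction: for i from n down to 1, find the cell of Q containing i, remove the entry at that cell from P, and reverse-bump it up through P; the value ejected from row 1 is w(i).

Step i=7: Q has 7 at row 1, column 5; remove that cell from P, ejecting 6. So w(7) = 6. P is now [[1, 3, 4, 5], [2, 7]].
Step i=6: Q has 6 at row 2, column 2; remove 7 from row 2 of P and reverse-bump: 7 enters row 1 and ejects 5. So w(6) = 5. P is now [[1, 3, 4, 7], [2]].
Step i=5: Q has 5 at row 1, column 4; remove that cell from P, ejecting 7. So w(5) = 7. P is now [[1, 3, 4], [2]].
Step i=4: Q has 4 at row 2, column 1; remove 2 from row 2 of P and reverse-bump: 2 enters row 1 and ejects 1. So w(4) = 1. P is now [[2, 3, 4]].
Step i=3: Q has 3 at row 1, column 3; remove that cell from P, ejecting 4. So w(3) = 4. P is now [[2, 3]].
Step i=2: Q has 2 at row 1, column 2; remove that cell from P, ejecting 3. So w(2) = 3. P is now [[2]].
Step i=1: Q has 1 at row 1, column 1; remove that cell from P, ejecting 2. So w(1) = 2. P is now [].

So w = 2 3 4 1 7 5 6.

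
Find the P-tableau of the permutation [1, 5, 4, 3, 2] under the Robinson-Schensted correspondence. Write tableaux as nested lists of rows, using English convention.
P = [[1, 2], [3], [4], [5]]

After inserting 1: P = [[1]].
After inserting 5: P = [[1, 5]].
After inserting 4: P = [[1, 4], [5]].
After inserting 3: P = [[1, 3], [4], [5]].
After inserting 2: P = [[1, 2], [3], [4], [5]].

So P = [[1, 2], [3], [4], [5]].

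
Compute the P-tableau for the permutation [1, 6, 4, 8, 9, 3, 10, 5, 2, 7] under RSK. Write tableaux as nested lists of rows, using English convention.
P = [[1, 2, 5, 7, 10], [3, 8, 9], [4], [6]]

Insert 1: appended to row 1. P = [[1]].
Insert 6: appended to row 1. P = [[1, 6]].
Insert 4: 4 bumps 6 from row 1; 6 starts row 2. P = [[1, 4], [6]].
Insert 8: appended to row 1. P = [[1, 4, 8], [6]].
Insert 9: appended to row 1. P = [[1, 4, 8, 9], [6]].
Insert 3: 3 bumps 4 from row 1; 4 bumps 6 from row 2; 6 starts row 3. P = [[1, 3, 8, 9], [4], [6]].
Insert 10: appended to row 1. P = [[1, 3, 8, 9, 10], [4], [6]].
Insert 5: 5 bumps 8 from row 1; 8 appends to row 2. P = [[1, 3, 5, 9, 10], [4, 8], [6]].
Insert 2: 2 bumps 3 from row 1; 3 bumps 4 from row 2; 4 bumps 6 from row 3; 6 starts row 4. P = [[1, 2, 5, 9, 10], [3, 8], [4], [6]].
Insert 7: 7 bumps 9 from row 1; 9 appends to row 2. P = [[1, 2, 5, 7, 10], [3, 8, 9], [4], [6]].

So P = [[1, 2, 5, 7, 10], [3, 8, 9], [4], [6]].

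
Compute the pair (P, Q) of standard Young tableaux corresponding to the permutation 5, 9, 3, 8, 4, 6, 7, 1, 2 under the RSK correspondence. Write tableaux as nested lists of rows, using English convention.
P = [[1, 2, 6, 7], [3, 4], [5, 8], [9]], Q = [[1, 2, 6, 7], [3, 4], [5, 9], [8]]

Insert each entry of the permutation into P by Schensted row insertion, recording in Q the position of each new cell.

Insert 5: appended to row 1. P = [[5]].
Insert 9: appended to row 1. P = [[5, 9]].
Insert 3: 3 bumps 5 from row 1; 5 starts row 2. P = [[3, 9], [5]].
Insert 8: 8 bumps 9 from row 1; 9 appends to row 2. P = [[3, 8], [5, 9]].
Insert 4: 4 bumps 8 from row 1; 8 bumps 9 from row 2; 9 starts row 3. P = [[3, 4], [5, 8], [9]].
Insert 6: appended to row 1. P = [[3, 4, 6], [5, 8], [9]].
Insert 7: appended to row 1. P = [[3, 4, 6, 7], [5, 8], [9]].
Insert 1: 1 bumps 3 from row 1; 3 bumps 5 from row 2; 5 bumps 9 from row 3; 9 starts row 4. P = [[1, 4, 6, 7], [3, 8], [5], [9]].
Insert 2: 2 bumps 4 from row 1; 4 bumps 8 from row 2; 8 appends to row 3. P = [[1, 2, 6, 7], [3, 4], [5, 8], [9]].

So P = [[1, 2, 6, 7], [3, 4], [5, 8], [9]], Q = [[1, 2, 6, 7], [3, 4], [5, 9], [8]].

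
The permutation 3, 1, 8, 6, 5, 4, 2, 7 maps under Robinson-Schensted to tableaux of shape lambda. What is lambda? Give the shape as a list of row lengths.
[3, 2, 1, 1, 1]

RSK row insertion gives P = [[1, 2, 7], [3, 4], [5], [6], [8]], which has shape [3, 2, 1, 1, 1].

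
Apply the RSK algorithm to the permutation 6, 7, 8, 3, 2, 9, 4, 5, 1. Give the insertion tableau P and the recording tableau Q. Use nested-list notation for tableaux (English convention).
P = [[1, 4, 5, 9], [2, 7, 8], [3], [6]], Q = [[1, 2, 3, 6], [4, 7, 8], [5], [9]]

Insert each entry of the permutation into P by Schensted row insertion, recording in Q the position of each new cell.

Insert 6: appended to row 1. P = [[6]].
Insert 7: appended to row 1. P = [[6, 7]].
Insert 8: appended to row 1. P = [[6, 7, 8]].
Insert 3: 3 bumps 6 from row 1; 6 starts row 2. P = [[3, 7, 8], [6]].
Insert 2: 2 bumps 3 from row 1; 3 bumps 6 from row 2; 6 starts row 3. P = [[2, 7, 8], [3], [6]].
Insert 9: appended to row 1. P = [[2, 7, 8, 9], [3], [6]].
Insert 4: 4 bumps 7 from row 1; 7 appends to row 2. P = [[2, 4, 8, 9], [3, 7], [6]].
Insert 5: 5 bumps 8 from row 1; 8 appends to row 2. P = [[2, 4, 5, 9], [3, 7, 8], [6]].
Insert 1: 1 bumps 2 from row 1; 2 bumps 3 from row 2; 3 bumps 6 from row 3; 6 starts row 4. P = [[1, 4, 5, 9], [2, 7, 8], [3], [6]].

So P = [[1, 4, 5, 9], [2, 7, 8], [3], [6]], Q = [[1, 2, 3, 6], [4, 7, 8], [5], [9]].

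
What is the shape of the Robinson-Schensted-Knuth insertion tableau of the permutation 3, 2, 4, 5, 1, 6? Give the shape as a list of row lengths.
[4, 1, 1]

Row-insert each entry into an empty tableau.

After inserting 3: P = [[3]].
After inserting 2: P = [[2], [3]].
After inserting 4: P = [[2, 4], [3]].
After inserting 5: P = [[2, 4, 5], [3]].
After inserting 1: P = [[1, 4, 5], [2], [3]].
After inserting 6: P = [[1, 4, 5, 6], [2], [3]].

The final insertion tableau P = [[1, 4, 5, 6], [2], [3]] has shape [4, 1, 1].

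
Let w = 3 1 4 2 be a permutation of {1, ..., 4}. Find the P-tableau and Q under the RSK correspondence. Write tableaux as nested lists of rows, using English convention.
P = [[1, 2], [3, 4]], Q = [[1, 3], [2, 4]]

Insert each entry of the permutation into P by Schensted row insertion, recording in Q the position of each new cell.

Insert 3: appended to row 1. P = [[3]].
Insert 1: 1 bumps 3 from row 1; 3 starts row 2. P = [[1], [3]].
Insert 4: appended to row 1. P = [[1, 4], [3]].
Insert 2: 2 bumps 4 from row 1; 4 appends to row 2. P = [[1, 2], [3, 4]].

So P = [[1, 2], [3, 4]], Q = [[1, 3], [2, 4]].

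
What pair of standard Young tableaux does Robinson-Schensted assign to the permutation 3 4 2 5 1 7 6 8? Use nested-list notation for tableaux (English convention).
Insert each entry of the permutation into P by Schensted row insertion, recording in Q the position of each new cell.

Insert 3: appended to row 1. P = [[3]], Q = [[1]].
Insert 4: appended to row 1. P = [[3, 4]], Q = [[1, 2]].
Insert 2: 2 bumps 3 from row 1; 3 starts row 2. P = [[2, 4], [3]], Q = [[1, 2], [3]].
Insert 5: appended to row 1. P = [[2, 4, 5], [3]], Q = [[1, 2, 4], [3]].
Insert 1: 1 bumps 2 from row 1; 2 bumps 3 from row 2; 3 starts row 3. P = [[1, 4, 5], [2], [3]], Q = [[1, 2, 4], [3], [5]].
Insert 7: appended to row 1. P = [[1, 4, 5, 7], [2], [3]], Q = [[1, 2, 4, 6], [3], [5]].
Insert 6: 6 bumps 7 from row 1; 7 appends to row 2. P = [[1, 4, 5, 6], [2, 7], [3]], Q = [[1, 2, 4, 6], [3, 7], [5]].
Insert 8: appended to row 1. P = [[1, 4, 5, 6, 8], [2, 7], [3]], Q = [[1, 2, 4, 6, 8], [3, 7], [5]].

So P = [[1, 4, 5, 6, 8], [2, 7], [3]], Q = [[1, 2, 4, 6, 8], [3, 7], [5]].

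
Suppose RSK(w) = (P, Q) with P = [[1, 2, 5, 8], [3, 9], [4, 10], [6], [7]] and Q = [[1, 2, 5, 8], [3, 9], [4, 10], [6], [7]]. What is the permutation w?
1 7 6 4 5 3 2 10 9 8

Reverse the RSK construction: for i from n down to 1, find the cell of Q containing i, remove the entry at that cell from P, and reverse-bump it up through P; the value ejected from row 1 is w(i).

Step i=10: Q has 10 at row 3, column 2; remove 10 from row 3 of P and reverse-bump: 10 enters row 2 and ejects 9; 9 enters row 1 and ejects 8. So w(10) = 8. P is now [[1, 2, 5, 9], [3, 10], [4], [6], [7]].
Step i=9: Q has 9 at row 2, column 2; remove 10 from row 2 of P and reverse-bump: 10 enters row 1 and ejects 9. So w(9) = 9. P is now [[1, 2, 5, 10], [3], [4], [6], [7]].
Step i=8: Q has 8 at row 1, column 4; remove that cell from P, ejecting 10. So w(8) = 10. P is now [[1, 2, 5], [3], [4], [6], [7]].
Step i=7: Q has 7 at row 5, column 1; remove 7 from row 5 of P and reverse-bump: 7 enters row 4 and ejects 6; 6 enters row 3 and ejects 4; 4 enters row 2 and ejects 3; 3 enters row 1 and ejects 2. So w(7) = 2. P is now [[1, 3, 5], [4], [6], [7]].
Step i=6: Q has 6 at row 4, column 1; remove 7 from row 4 of P and reverse-bump: 7 enters row 3 and ejects 6; 6 enters row 2 and ejects 4; 4 enters row 1 and ejects 3. So w(6) = 3. P is now [[1, 4, 5], [6], [7]].
Step i=5: Q has 5 at row 1, column 3; remove that cell from P, ejecting 5. So w(5) = 5. P is now [[1, 4], [6], [7]].
Step i=4: Q has 4 at row 3, column 1; remove 7 from row 3 of P and reverse-bump: 7 enters row 2 and ejects 6; 6 enters row 1 and ejects 4. So w(4) = 4. P is now [[1, 6], [7]].
Step i=3: Q has 3 at row 2, column 1; remove 7 from row 2 of P and reverse-bump: 7 enters row 1 and ejects 6. So w(3) = 6. P is now [[1, 7]].
Step i=2: Q has 2 at row 1, column 2; remove that cell from P, ejecting 7. So w(2) = 7. P is now [[1]].
Step i=1: Q has 1 at row 1, column 1; remove that cell from P, ejecting 1. So w(1) = 1. P is now [].

So w = 1 7 6 4 5 3 2 10 9 8.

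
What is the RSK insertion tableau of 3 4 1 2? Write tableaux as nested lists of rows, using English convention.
Insert 3: appended to row 1. P = [[3]].
Insert 4: appended to row 1. P = [[3, 4]].
Insert 1: 1 bumps 3 from row 1; 3 starts row 2. P = [[1, 4], [3]].
Insert 2: 2 bumps 4 from row 1; 4 appends to row 2. P = [[1, 2], [3, 4]].

So P = [[1, 2], [3, 4]].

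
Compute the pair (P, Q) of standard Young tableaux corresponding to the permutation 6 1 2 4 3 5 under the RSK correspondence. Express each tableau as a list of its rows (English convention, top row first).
Insert each entry of the permutation into P by Schensted row insertion, recording in Q the position of each new cell.

Insert 6: appended to row 1. P = [[6]], Q = [[1]].
Insert 1: 1 bumps 6 from row 1; 6 starts row 2. P = [[1], [6]], Q = [[1], [2]].
Insert 2: appended to row 1. P = [[1, 2], [6]], Q = [[1, 3], [2]].
Insert 4: appended to row 1. P = [[1, 2, 4], [6]], Q = [[1, 3, 4], [2]].
Insert 3: 3 bumps 4 from row 1; 4 bumps 6 from row 2; 6 starts row 3. P = [[1, 2, 3], [4], [6]], Q = [[1, 3, 4], [2], [5]].
Insert 5: appended to row 1. P = [[1, 2, 3, 5], [4], [6]], Q = [[1, 3, 4, 6], [2], [5]].

So P = [[1, 2, 3, 5], [4], [6]], Q = [[1, 3, 4, 6], [2], [5]].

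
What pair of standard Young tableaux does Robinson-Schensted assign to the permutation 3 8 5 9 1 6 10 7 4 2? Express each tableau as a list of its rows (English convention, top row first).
P = [[1, 2, 6, 7], [3, 4, 10], [5, 9], [8]], Q = [[1, 2, 4, 7], [3, 6, 8], [5, 9], [10]]

Insert each entry of the permutation into P by Schensted row insertion, recording in Q the position of each new cell.

Insert 3: appended to row 1. P = [[3]].
Insert 8: appended to row 1. P = [[3, 8]].
Insert 5: 5 bumps 8 from row 1; 8 starts row 2. P = [[3, 5], [8]].
Insert 9: appended to row 1. P = [[3, 5, 9], [8]].
Insert 1: 1 bumps 3 from row 1; 3 bumps 8 from row 2; 8 starts row 3. P = [[1, 5, 9], [3], [8]].
Insert 6: 6 bumps 9 from row 1; 9 appends to row 2. P = [[1, 5, 6], [3, 9], [8]].
Insert 10: appended to row 1. P = [[1, 5, 6, 10], [3, 9], [8]].
Insert 7: 7 bumps 10 from row 1; 10 appends to row 2. P = [[1, 5, 6, 7], [3, 9, 10], [8]].
Insert 4: 4 bumps 5 from row 1; 5 bumps 9 from row 2; 9 appends to row 3. P = [[1, 4, 6, 7], [3, 5, 10], [8, 9]].
Insert 2: 2 bumps 4 from row 1; 4 bumps 5 from row 2; 5 bumps 8 from row 3; 8 starts row 4. P = [[1, 2, 6, 7], [3, 4, 10], [5, 9], [8]].

So P = [[1, 2, 6, 7], [3, 4, 10], [5, 9], [8]], Q = [[1, 2, 4, 7], [3, 6, 8], [5, 9], [10]].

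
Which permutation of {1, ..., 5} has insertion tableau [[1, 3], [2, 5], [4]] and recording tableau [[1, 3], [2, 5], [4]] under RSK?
4 2 5 1 3

Reverse the RSK construction: for i from n down to 1, find the cell of Q containing i, remove the entry at that cell from P, and reverse-bump it up through P; the value ejected from row 1 is w(i).

Step i=5: Q has 5 at row 2, column 2; remove 5 from row 2 of P and reverse-bump: 5 enters row 1 and ejects 3. So w(5) = 3. P is now [[1, 5], [2], [4]].
Step i=4: Q has 4 at row 3, column 1; remove 4 from row 3 of P and reverse-bump: 4 enters row 2 and ejects 2; 2 enters row 1 and ejects 1. So w(4) = 1. P is now [[2, 5], [4]].
Step i=3: Q has 3 at row 1, column 2; remove that cell from P, ejecting 5. So w(3) = 5. P is now [[2], [4]].
Step i=2: Q has 2 at row 2, column 1; remove 4 from row 2 of P and reverse-bump: 4 enters row 1 and ejects 2. So w(2) = 2. P is now [[4]].
Step i=1: Q has 1 at row 1, column 1; remove that cell from P, ejecting 4. So w(1) = 4. P is now [].

So w = 4 2 5 1 3.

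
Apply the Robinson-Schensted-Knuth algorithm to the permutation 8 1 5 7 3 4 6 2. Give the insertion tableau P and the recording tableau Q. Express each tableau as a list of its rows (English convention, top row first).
P = [[1, 2, 4, 6], [3, 7], [5], [8]], Q = [[1, 3, 4, 7], [2, 6], [5], [8]]

Insert each entry of the permutation into P by Schensted row insertion, recording in Q the position of each new cell.

Insert 8: appended to row 1. P = [[8]].
Insert 1: 1 bumps 8 from row 1; 8 starts row 2. P = [[1], [8]].
Insert 5: appended to row 1. P = [[1, 5], [8]].
Insert 7: appended to row 1. P = [[1, 5, 7], [8]].
Insert 3: 3 bumps 5 from row 1; 5 bumps 8 from row 2; 8 starts row 3. P = [[1, 3, 7], [5], [8]].
Insert 4: 4 bumps 7 from row 1; 7 appends to row 2. P = [[1, 3, 4], [5, 7], [8]].
Insert 6: appended to row 1. P = [[1, 3, 4, 6], [5, 7], [8]].
Insert 2: 2 bumps 3 from row 1; 3 bumps 5 from row 2; 5 bumps 8 from row 3; 8 starts row 4. P = [[1, 2, 4, 6], [3, 7], [5], [8]].

So P = [[1, 2, 4, 6], [3, 7], [5], [8]], Q = [[1, 3, 4, 7], [2, 6], [5], [8]].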